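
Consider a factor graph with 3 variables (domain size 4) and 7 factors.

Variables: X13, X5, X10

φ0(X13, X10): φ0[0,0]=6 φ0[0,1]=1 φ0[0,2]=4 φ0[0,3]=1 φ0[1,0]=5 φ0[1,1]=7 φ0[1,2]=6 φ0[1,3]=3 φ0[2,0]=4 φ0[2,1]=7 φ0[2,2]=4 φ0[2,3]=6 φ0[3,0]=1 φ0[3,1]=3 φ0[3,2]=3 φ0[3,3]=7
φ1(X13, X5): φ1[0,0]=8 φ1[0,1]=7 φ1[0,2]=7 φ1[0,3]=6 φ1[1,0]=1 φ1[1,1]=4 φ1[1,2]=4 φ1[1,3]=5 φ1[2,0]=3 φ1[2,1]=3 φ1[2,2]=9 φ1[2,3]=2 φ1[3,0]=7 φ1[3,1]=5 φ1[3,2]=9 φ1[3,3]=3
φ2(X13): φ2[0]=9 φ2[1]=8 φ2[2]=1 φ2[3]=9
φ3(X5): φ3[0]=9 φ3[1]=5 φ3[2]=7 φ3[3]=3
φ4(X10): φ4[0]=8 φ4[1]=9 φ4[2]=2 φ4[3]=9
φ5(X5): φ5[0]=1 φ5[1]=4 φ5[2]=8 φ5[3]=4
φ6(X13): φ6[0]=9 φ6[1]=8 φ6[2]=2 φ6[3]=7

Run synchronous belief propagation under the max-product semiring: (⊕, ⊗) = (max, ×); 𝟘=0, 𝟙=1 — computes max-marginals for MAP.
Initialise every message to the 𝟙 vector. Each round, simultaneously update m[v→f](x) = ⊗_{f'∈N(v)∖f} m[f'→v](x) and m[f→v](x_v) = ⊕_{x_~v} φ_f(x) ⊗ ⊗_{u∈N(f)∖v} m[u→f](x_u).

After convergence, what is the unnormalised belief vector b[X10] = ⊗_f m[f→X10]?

init: all messages = 𝟙 over 4 values
r1 m[φ0→X13] = [6, 7, 7, 7]
r1 m[φ0→X10] = [6, 7, 6, 7]
r1 m[φ1→X13] = [8, 5, 9, 9]
r1 m[φ1→X5] = [8, 7, 9, 6]
r1 m[φ2→X13] = [9, 8, 1, 9]
r1 m[φ3→X5] = [9, 5, 7, 3]
r1 m[φ4→X10] = [8, 9, 2, 9]
r1 m[φ5→X5] = [1, 4, 8, 4]
r1 m[φ6→X13] = [9, 8, 2, 7]
r1 m[X13→φ0] = [1, 1, 1, 1]
r1 m[X13→φ1] = [1, 1, 1, 1]
r1 m[X13→φ2] = [1, 1, 1, 1]
r1 m[X13→φ6] = [1, 1, 1, 1]
r1 m[X5→φ1] = [1, 1, 1, 1]
r1 m[X5→φ3] = [1, 1, 1, 1]
r1 m[X5→φ5] = [1, 1, 1, 1]
r1 m[X10→φ0] = [1, 1, 1, 1]
r1 m[X10→φ4] = [1, 1, 1, 1]
r2 m[φ0→X13] = [6, 7, 7, 7]
r2 m[φ0→X10] = [6, 7, 6, 7]
r2 m[φ1→X13] = [8, 5, 9, 9]
r2 m[φ1→X5] = [8, 7, 9, 6]
r2 m[φ2→X13] = [9, 8, 1, 9]
r2 m[φ3→X5] = [9, 5, 7, 3]
r2 m[φ4→X10] = [8, 9, 2, 9]
r2 m[φ5→X5] = [1, 4, 8, 4]
r2 m[φ6→X13] = [9, 8, 2, 7]
r2 m[X13→φ0] = [648, 320, 18, 567]
r2 m[X13→φ1] = [486, 448, 14, 441]
r2 m[X13→φ2] = [432, 280, 126, 441]
r2 m[X13→φ6] = [432, 280, 63, 567]
r2 m[X5→φ1] = [9, 20, 56, 12]
r2 m[X5→φ3] = [8, 28, 72, 24]
r2 m[X5→φ5] = [72, 35, 63, 18]
r2 m[X10→φ0] = [8, 9, 2, 9]
r2 m[X10→φ4] = [6, 7, 6, 7]
r3 m[φ0→X13] = [48, 63, 63, 63]
r3 m[φ0→X10] = [3888, 2240, 2592, 3969]
r3 m[φ1→X13] = [392, 224, 504, 504]
r3 m[φ1→X5] = [3888, 3402, 3969, 2916]
r3 m[φ2→X13] = [9, 8, 1, 9]
r3 m[φ3→X5] = [9, 5, 7, 3]
r3 m[φ4→X10] = [8, 9, 2, 9]
r3 m[φ5→X5] = [1, 4, 8, 4]
r3 m[φ6→X13] = [9, 8, 2, 7]
r3 m[X13→φ0] = [648, 320, 18, 567]
r3 m[X13→φ1] = [486, 448, 14, 441]
r3 m[X13→φ2] = [432, 280, 126, 441]
r3 m[X13→φ6] = [432, 280, 63, 567]
r3 m[X5→φ1] = [9, 20, 56, 12]
r3 m[X5→φ3] = [8, 28, 72, 24]
r3 m[X5→φ5] = [72, 35, 63, 18]
r3 m[X10→φ0] = [8, 9, 2, 9]
r3 m[X10→φ4] = [6, 7, 6, 7]
r4 m[φ0→X13] = [48, 63, 63, 63]
r4 m[φ0→X10] = [3888, 2240, 2592, 3969]
r4 m[φ1→X13] = [392, 224, 504, 504]
r4 m[φ1→X5] = [3888, 3402, 3969, 2916]
r4 m[φ2→X13] = [9, 8, 1, 9]
r4 m[φ3→X5] = [9, 5, 7, 3]
r4 m[φ4→X10] = [8, 9, 2, 9]
r4 m[φ5→X5] = [1, 4, 8, 4]
r4 m[φ6→X13] = [9, 8, 2, 7]
r4 m[X13→φ0] = [31752, 14336, 1008, 31752]
r4 m[X13→φ1] = [3888, 4032, 126, 3969]
r4 m[X13→φ2] = [169344, 112896, 63504, 222264]
r4 m[X13→φ6] = [169344, 112896, 31752, 285768]
r4 m[X5→φ1] = [9, 20, 56, 12]
r4 m[X5→φ3] = [3888, 13608, 31752, 11664]
r4 m[X5→φ5] = [34992, 17010, 27783, 8748]
r4 m[X10→φ0] = [8, 9, 2, 9]
r4 m[X10→φ4] = [3888, 2240, 2592, 3969]
r5 m[φ0→X13] = [48, 63, 63, 63]
r5 m[φ0→X10] = [190512, 100352, 127008, 222264]
r5 m[φ1→X13] = [392, 224, 504, 504]
r5 m[φ1→X5] = [31104, 27216, 35721, 23328]
r5 m[φ2→X13] = [9, 8, 1, 9]
r5 m[φ3→X5] = [9, 5, 7, 3]
r5 m[φ4→X10] = [8, 9, 2, 9]
r5 m[φ5→X5] = [1, 4, 8, 4]
r5 m[φ6→X13] = [9, 8, 2, 7]
r5 m[X13→φ0] = [31752, 14336, 1008, 31752]
r5 m[X13→φ1] = [3888, 4032, 126, 3969]
r5 m[X13→φ2] = [169344, 112896, 63504, 222264]
r5 m[X13→φ6] = [169344, 112896, 31752, 285768]
r5 m[X5→φ1] = [9, 20, 56, 12]
r5 m[X5→φ3] = [3888, 13608, 31752, 11664]
r5 m[X5→φ5] = [34992, 17010, 27783, 8748]
r5 m[X10→φ0] = [8, 9, 2, 9]
r5 m[X10→φ4] = [3888, 2240, 2592, 3969]
r6 m[φ0→X13] = [48, 63, 63, 63]
r6 m[φ0→X10] = [190512, 100352, 127008, 222264]
r6 m[φ1→X13] = [392, 224, 504, 504]
r6 m[φ1→X5] = [31104, 27216, 35721, 23328]
r6 m[φ2→X13] = [9, 8, 1, 9]
r6 m[φ3→X5] = [9, 5, 7, 3]
r6 m[φ4→X10] = [8, 9, 2, 9]
r6 m[φ5→X5] = [1, 4, 8, 4]
r6 m[φ6→X13] = [9, 8, 2, 7]
r6 m[X13→φ0] = [31752, 14336, 1008, 31752]
r6 m[X13→φ1] = [3888, 4032, 126, 3969]
r6 m[X13→φ2] = [169344, 112896, 63504, 222264]
r6 m[X13→φ6] = [169344, 112896, 31752, 285768]
r6 m[X5→φ1] = [9, 20, 56, 12]
r6 m[X5→φ3] = [31104, 108864, 285768, 93312]
r6 m[X5→φ5] = [279936, 136080, 250047, 69984]
r6 m[X10→φ0] = [8, 9, 2, 9]
r6 m[X10→φ4] = [190512, 100352, 127008, 222264]
r7 m[φ0→X13] = [48, 63, 63, 63]
r7 m[φ0→X10] = [190512, 100352, 127008, 222264]
r7 m[φ1→X13] = [392, 224, 504, 504]
r7 m[φ1→X5] = [31104, 27216, 35721, 23328]
r7 m[φ2→X13] = [9, 8, 1, 9]
r7 m[φ3→X5] = [9, 5, 7, 3]
r7 m[φ4→X10] = [8, 9, 2, 9]
r7 m[φ5→X5] = [1, 4, 8, 4]
r7 m[φ6→X13] = [9, 8, 2, 7]
r7 m[X13→φ0] = [31752, 14336, 1008, 31752]
r7 m[X13→φ1] = [3888, 4032, 126, 3969]
r7 m[X13→φ2] = [169344, 112896, 63504, 222264]
r7 m[X13→φ6] = [169344, 112896, 31752, 285768]
r7 m[X5→φ1] = [9, 20, 56, 12]
r7 m[X5→φ3] = [31104, 108864, 285768, 93312]
r7 m[X5→φ5] = [279936, 136080, 250047, 69984]
r7 m[X10→φ0] = [8, 9, 2, 9]
r7 m[X10→φ4] = [190512, 100352, 127008, 222264]
fixed point reached at round 7
b[X10] = ⊗ incoming = [1524096, 903168, 254016, 2000376]

b[X10] = [1524096, 903168, 254016, 2000376]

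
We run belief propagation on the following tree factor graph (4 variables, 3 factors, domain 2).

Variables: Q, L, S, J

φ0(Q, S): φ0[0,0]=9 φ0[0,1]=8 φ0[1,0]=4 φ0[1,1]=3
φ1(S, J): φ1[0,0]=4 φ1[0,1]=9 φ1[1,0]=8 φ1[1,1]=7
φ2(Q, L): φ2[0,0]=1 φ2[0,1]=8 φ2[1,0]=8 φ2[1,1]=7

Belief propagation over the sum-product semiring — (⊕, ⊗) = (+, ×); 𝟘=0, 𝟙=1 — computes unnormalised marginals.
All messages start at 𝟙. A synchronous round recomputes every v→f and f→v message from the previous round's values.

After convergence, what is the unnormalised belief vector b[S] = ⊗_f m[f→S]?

b[S] = [1833, 1755]

init: all messages = 𝟙 over 2 values
r1 m[φ0→Q] = [17, 7]
r1 m[φ0→S] = [13, 11]
r1 m[φ1→S] = [13, 15]
r1 m[φ1→J] = [12, 16]
r1 m[φ2→Q] = [9, 15]
r1 m[φ2→L] = [9, 15]
r1 m[Q→φ0] = [1, 1]
r1 m[Q→φ2] = [1, 1]
r1 m[L→φ2] = [1, 1]
r1 m[S→φ0] = [1, 1]
r1 m[S→φ1] = [1, 1]
r1 m[J→φ1] = [1, 1]
r2 m[φ0→Q] = [17, 7]
r2 m[φ0→S] = [13, 11]
r2 m[φ1→S] = [13, 15]
r2 m[φ1→J] = [12, 16]
r2 m[φ2→Q] = [9, 15]
r2 m[φ2→L] = [9, 15]
r2 m[Q→φ0] = [9, 15]
r2 m[Q→φ2] = [17, 7]
r2 m[L→φ2] = [1, 1]
r2 m[S→φ0] = [13, 15]
r2 m[S→φ1] = [13, 11]
r2 m[J→φ1] = [1, 1]
r3 m[φ0→Q] = [237, 97]
r3 m[φ0→S] = [141, 117]
r3 m[φ1→S] = [13, 15]
r3 m[φ1→J] = [140, 194]
r3 m[φ2→Q] = [9, 15]
r3 m[φ2→L] = [73, 185]
r3 m[Q→φ0] = [9, 15]
r3 m[Q→φ2] = [17, 7]
r3 m[L→φ2] = [1, 1]
r3 m[S→φ0] = [13, 15]
r3 m[S→φ1] = [13, 11]
r3 m[J→φ1] = [1, 1]
r4 m[φ0→Q] = [237, 97]
r4 m[φ0→S] = [141, 117]
r4 m[φ1→S] = [13, 15]
r4 m[φ1→J] = [140, 194]
r4 m[φ2→Q] = [9, 15]
r4 m[φ2→L] = [73, 185]
r4 m[Q→φ0] = [9, 15]
r4 m[Q→φ2] = [237, 97]
r4 m[L→φ2] = [1, 1]
r4 m[S→φ0] = [13, 15]
r4 m[S→φ1] = [141, 117]
r4 m[J→φ1] = [1, 1]
r5 m[φ0→Q] = [237, 97]
r5 m[φ0→S] = [141, 117]
r5 m[φ1→S] = [13, 15]
r5 m[φ1→J] = [1500, 2088]
r5 m[φ2→Q] = [9, 15]
r5 m[φ2→L] = [1013, 2575]
r5 m[Q→φ0] = [9, 15]
r5 m[Q→φ2] = [237, 97]
r5 m[L→φ2] = [1, 1]
r5 m[S→φ0] = [13, 15]
r5 m[S→φ1] = [141, 117]
r5 m[J→φ1] = [1, 1]
r6 m[φ0→Q] = [237, 97]
r6 m[φ0→S] = [141, 117]
r6 m[φ1→S] = [13, 15]
r6 m[φ1→J] = [1500, 2088]
r6 m[φ2→Q] = [9, 15]
r6 m[φ2→L] = [1013, 2575]
r6 m[Q→φ0] = [9, 15]
r6 m[Q→φ2] = [237, 97]
r6 m[L→φ2] = [1, 1]
r6 m[S→φ0] = [13, 15]
r6 m[S→φ1] = [141, 117]
r6 m[J→φ1] = [1, 1]
fixed point reached at round 6
b[S] = ⊗ incoming = [1833, 1755]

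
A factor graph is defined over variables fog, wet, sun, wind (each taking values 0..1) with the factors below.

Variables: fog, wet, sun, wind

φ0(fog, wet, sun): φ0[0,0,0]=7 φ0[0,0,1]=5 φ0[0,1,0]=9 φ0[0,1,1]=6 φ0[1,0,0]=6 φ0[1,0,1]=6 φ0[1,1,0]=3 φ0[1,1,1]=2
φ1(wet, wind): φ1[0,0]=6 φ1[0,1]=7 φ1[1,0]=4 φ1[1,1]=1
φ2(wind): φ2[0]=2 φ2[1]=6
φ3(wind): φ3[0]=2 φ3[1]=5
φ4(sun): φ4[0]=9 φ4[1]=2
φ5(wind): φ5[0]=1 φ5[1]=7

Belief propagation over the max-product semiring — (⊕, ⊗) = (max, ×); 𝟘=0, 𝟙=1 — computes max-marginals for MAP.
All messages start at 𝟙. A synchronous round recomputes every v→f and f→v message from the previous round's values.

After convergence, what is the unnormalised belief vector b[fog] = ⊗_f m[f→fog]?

init: all messages = 𝟙 over 2 values
r1 m[φ0→fog] = [9, 6]
r1 m[φ0→wet] = [7, 9]
r1 m[φ0→sun] = [9, 6]
r1 m[φ1→wet] = [7, 4]
r1 m[φ1→wind] = [6, 7]
r1 m[φ2→wind] = [2, 6]
r1 m[φ3→wind] = [2, 5]
r1 m[φ4→sun] = [9, 2]
r1 m[φ5→wind] = [1, 7]
r1 m[fog→φ0] = [1, 1]
r1 m[wet→φ0] = [1, 1]
r1 m[wet→φ1] = [1, 1]
r1 m[sun→φ0] = [1, 1]
r1 m[sun→φ4] = [1, 1]
r1 m[wind→φ1] = [1, 1]
r1 m[wind→φ2] = [1, 1]
r1 m[wind→φ3] = [1, 1]
r1 m[wind→φ5] = [1, 1]
r2 m[φ0→fog] = [9, 6]
r2 m[φ0→wet] = [7, 9]
r2 m[φ0→sun] = [9, 6]
r2 m[φ1→wet] = [7, 4]
r2 m[φ1→wind] = [6, 7]
r2 m[φ2→wind] = [2, 6]
r2 m[φ3→wind] = [2, 5]
r2 m[φ4→sun] = [9, 2]
r2 m[φ5→wind] = [1, 7]
r2 m[fog→φ0] = [1, 1]
r2 m[wet→φ0] = [7, 4]
r2 m[wet→φ1] = [7, 9]
r2 m[sun→φ0] = [9, 2]
r2 m[sun→φ4] = [9, 6]
r2 m[wind→φ1] = [4, 210]
r2 m[wind→φ2] = [12, 245]
r2 m[wind→φ3] = [12, 294]
r2 m[wind→φ5] = [24, 210]
r3 m[φ0→fog] = [441, 378]
r3 m[φ0→wet] = [63, 81]
r3 m[φ0→sun] = [49, 42]
r3 m[φ1→wet] = [1470, 210]
r3 m[φ1→wind] = [42, 49]
r3 m[φ2→wind] = [2, 6]
r3 m[φ3→wind] = [2, 5]
r3 m[φ4→sun] = [9, 2]
r3 m[φ5→wind] = [1, 7]
r3 m[fog→φ0] = [1, 1]
r3 m[wet→φ0] = [7, 4]
r3 m[wet→φ1] = [7, 9]
r3 m[sun→φ0] = [9, 2]
r3 m[sun→φ4] = [9, 6]
r3 m[wind→φ1] = [4, 210]
r3 m[wind→φ2] = [12, 245]
r3 m[wind→φ3] = [12, 294]
r3 m[wind→φ5] = [24, 210]
r4 m[φ0→fog] = [441, 378]
r4 m[φ0→wet] = [63, 81]
r4 m[φ0→sun] = [49, 42]
r4 m[φ1→wet] = [1470, 210]
r4 m[φ1→wind] = [42, 49]
r4 m[φ2→wind] = [2, 6]
r4 m[φ3→wind] = [2, 5]
r4 m[φ4→sun] = [9, 2]
r4 m[φ5→wind] = [1, 7]
r4 m[fog→φ0] = [1, 1]
r4 m[wet→φ0] = [1470, 210]
r4 m[wet→φ1] = [63, 81]
r4 m[sun→φ0] = [9, 2]
r4 m[sun→φ4] = [49, 42]
r4 m[wind→φ1] = [4, 210]
r4 m[wind→φ2] = [84, 1715]
r4 m[wind→φ3] = [84, 2058]
r4 m[wind→φ5] = [168, 1470]
r5 m[φ0→fog] = [92610, 79380]
r5 m[φ0→wet] = [63, 81]
r5 m[φ0→sun] = [10290, 8820]
r5 m[φ1→wet] = [1470, 210]
r5 m[φ1→wind] = [378, 441]
r5 m[φ2→wind] = [2, 6]
r5 m[φ3→wind] = [2, 5]
r5 m[φ4→sun] = [9, 2]
r5 m[φ5→wind] = [1, 7]
r5 m[fog→φ0] = [1, 1]
r5 m[wet→φ0] = [1470, 210]
r5 m[wet→φ1] = [63, 81]
r5 m[sun→φ0] = [9, 2]
r5 m[sun→φ4] = [49, 42]
r5 m[wind→φ1] = [4, 210]
r5 m[wind→φ2] = [84, 1715]
r5 m[wind→φ3] = [84, 2058]
r5 m[wind→φ5] = [168, 1470]
r6 m[φ0→fog] = [92610, 79380]
r6 m[φ0→wet] = [63, 81]
r6 m[φ0→sun] = [10290, 8820]
r6 m[φ1→wet] = [1470, 210]
r6 m[φ1→wind] = [378, 441]
r6 m[φ2→wind] = [2, 6]
r6 m[φ3→wind] = [2, 5]
r6 m[φ4→sun] = [9, 2]
r6 m[φ5→wind] = [1, 7]
r6 m[fog→φ0] = [1, 1]
r6 m[wet→φ0] = [1470, 210]
r6 m[wet→φ1] = [63, 81]
r6 m[sun→φ0] = [9, 2]
r6 m[sun→φ4] = [10290, 8820]
r6 m[wind→φ1] = [4, 210]
r6 m[wind→φ2] = [756, 15435]
r6 m[wind→φ3] = [756, 18522]
r6 m[wind→φ5] = [1512, 13230]
r7 m[φ0→fog] = [92610, 79380]
r7 m[φ0→wet] = [63, 81]
r7 m[φ0→sun] = [10290, 8820]
r7 m[φ1→wet] = [1470, 210]
r7 m[φ1→wind] = [378, 441]
r7 m[φ2→wind] = [2, 6]
r7 m[φ3→wind] = [2, 5]
r7 m[φ4→sun] = [9, 2]
r7 m[φ5→wind] = [1, 7]
r7 m[fog→φ0] = [1, 1]
r7 m[wet→φ0] = [1470, 210]
r7 m[wet→φ1] = [63, 81]
r7 m[sun→φ0] = [9, 2]
r7 m[sun→φ4] = [10290, 8820]
r7 m[wind→φ1] = [4, 210]
r7 m[wind→φ2] = [756, 15435]
r7 m[wind→φ3] = [756, 18522]
r7 m[wind→φ5] = [1512, 13230]
fixed point reached at round 7
b[fog] = ⊗ incoming = [92610, 79380]

b[fog] = [92610, 79380]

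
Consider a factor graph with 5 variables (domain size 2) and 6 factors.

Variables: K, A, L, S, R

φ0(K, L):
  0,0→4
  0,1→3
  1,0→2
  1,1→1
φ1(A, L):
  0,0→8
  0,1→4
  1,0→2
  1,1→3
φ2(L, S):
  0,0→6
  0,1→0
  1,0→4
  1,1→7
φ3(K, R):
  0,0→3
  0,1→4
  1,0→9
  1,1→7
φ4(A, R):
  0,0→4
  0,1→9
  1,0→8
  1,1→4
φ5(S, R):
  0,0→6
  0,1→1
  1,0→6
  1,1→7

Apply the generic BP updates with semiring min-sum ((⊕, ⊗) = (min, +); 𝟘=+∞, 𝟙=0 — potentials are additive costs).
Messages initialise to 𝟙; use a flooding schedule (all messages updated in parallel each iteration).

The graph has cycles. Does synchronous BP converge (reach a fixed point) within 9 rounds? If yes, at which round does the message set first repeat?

NOT CONVERGED within 9 rounds

init: all messages = 𝟙 over 2 values
r1 m[φ0→K] = [3, 1]
r1 m[φ0→L] = [2, 1]
r1 m[φ1→A] = [4, 2]
r1 m[φ1→L] = [2, 3]
r1 m[φ2→L] = [0, 4]
r1 m[φ2→S] = [4, 0]
r1 m[φ3→K] = [3, 7]
r1 m[φ3→R] = [3, 4]
r1 m[φ4→A] = [4, 4]
r1 m[φ4→R] = [4, 4]
r1 m[φ5→S] = [1, 6]
r1 m[φ5→R] = [6, 1]
r1 m[K→φ0] = [0, 0]
r1 m[K→φ3] = [0, 0]
r1 m[A→φ1] = [0, 0]
r1 m[A→φ4] = [0, 0]
r1 m[L→φ0] = [0, 0]
r1 m[L→φ1] = [0, 0]
r1 m[L→φ2] = [0, 0]
r1 m[S→φ2] = [0, 0]
r1 m[S→φ5] = [0, 0]
r1 m[R→φ3] = [0, 0]
r1 m[R→φ4] = [0, 0]
r1 m[R→φ5] = [0, 0]
r2 m[φ0→K] = [3, 1]
r2 m[φ0→L] = [2, 1]
r2 m[φ1→A] = [4, 2]
r2 m[φ1→L] = [2, 3]
r2 m[φ2→L] = [0, 4]
r2 m[φ2→S] = [4, 0]
r2 m[φ3→K] = [3, 7]
r2 m[φ3→R] = [3, 4]
r2 m[φ4→A] = [4, 4]
r2 m[φ4→R] = [4, 4]
r2 m[φ5→S] = [1, 6]
r2 m[φ5→R] = [6, 1]
r2 m[K→φ0] = [3, 7]
r2 m[K→φ3] = [3, 1]
r2 m[A→φ1] = [4, 4]
r2 m[A→φ4] = [4, 2]
r2 m[L→φ0] = [2, 7]
r2 m[L→φ1] = [2, 5]
r2 m[L→φ2] = [4, 4]
r2 m[S→φ2] = [1, 6]
r2 m[S→φ5] = [4, 0]
r2 m[R→φ3] = [10, 5]
r2 m[R→φ4] = [9, 5]
r2 m[R→φ5] = [7, 8]
r3 m[φ0→K] = [6, 4]
r3 m[φ0→L] = [7, 6]
r3 m[φ1→A] = [9, 4]
r3 m[φ1→L] = [6, 7]
r3 m[φ2→L] = [6, 5]
r3 m[φ2→S] = [8, 4]
r3 m[φ3→K] = [9, 12]
r3 m[φ3→R] = [6, 7]
r3 m[φ4→A] = [13, 9]
r3 m[φ4→R] = [8, 6]
r3 m[φ5→S] = [9, 13]
r3 m[φ5→R] = [6, 5]
r3 m[K→φ0] = [3, 7]
r3 m[K→φ3] = [3, 1]
r3 m[A→φ1] = [4, 4]
r3 m[A→φ4] = [4, 2]
r3 m[L→φ0] = [2, 7]
r3 m[L→φ1] = [2, 5]
r3 m[L→φ2] = [4, 4]
r3 m[S→φ2] = [1, 6]
r3 m[S→φ5] = [4, 0]
r3 m[R→φ3] = [10, 5]
r3 m[R→φ4] = [9, 5]
r3 m[R→φ5] = [7, 8]
r4 m[φ0→K] = [6, 4]
r4 m[φ0→L] = [7, 6]
r4 m[φ1→A] = [9, 4]
r4 m[φ1→L] = [6, 7]
r4 m[φ2→L] = [6, 5]
r4 m[φ2→S] = [8, 4]
r4 m[φ3→K] = [9, 12]
r4 m[φ3→R] = [6, 7]
r4 m[φ4→A] = [13, 9]
r4 m[φ4→R] = [8, 6]
r4 m[φ5→S] = [9, 13]
r4 m[φ5→R] = [6, 5]
r4 m[K→φ0] = [9, 12]
r4 m[K→φ3] = [6, 4]
r4 m[A→φ1] = [13, 9]
r4 m[A→φ4] = [9, 4]
r4 m[L→φ0] = [12, 12]
r4 m[L→φ1] = [13, 11]
r4 m[L→φ2] = [13, 13]
r4 m[S→φ2] = [9, 13]
r4 m[S→φ5] = [8, 4]
r4 m[R→φ3] = [14, 11]
r4 m[R→φ4] = [12, 12]
r4 m[R→φ5] = [14, 13]
r5 m[φ0→K] = [15, 13]
r5 m[φ0→L] = [13, 12]
r5 m[φ1→A] = [15, 14]
r5 m[φ1→L] = [11, 12]
r5 m[φ2→L] = [13, 13]
r5 m[φ2→S] = [17, 13]
r5 m[φ3→K] = [15, 18]
r5 m[φ3→R] = [9, 10]
r5 m[φ4→A] = [16, 16]
r5 m[φ4→R] = [12, 8]
r5 m[φ5→S] = [14, 20]
r5 m[φ5→R] = [10, 9]
r5 m[K→φ0] = [9, 12]
r5 m[K→φ3] = [6, 4]
r5 m[A→φ1] = [13, 9]
r5 m[A→φ4] = [9, 4]
r5 m[L→φ0] = [12, 12]
r5 m[L→φ1] = [13, 11]
r5 m[L→φ2] = [13, 13]
r5 m[S→φ2] = [9, 13]
r5 m[S→φ5] = [8, 4]
r5 m[R→φ3] = [14, 11]
r5 m[R→φ4] = [12, 12]
r5 m[R→φ5] = [14, 13]
r6 m[φ0→K] = [15, 13]
r6 m[φ0→L] = [13, 12]
r6 m[φ1→A] = [15, 14]
r6 m[φ1→L] = [11, 12]
r6 m[φ2→L] = [13, 13]
r6 m[φ2→S] = [17, 13]
r6 m[φ3→K] = [15, 18]
r6 m[φ3→R] = [9, 10]
r6 m[φ4→A] = [16, 16]
r6 m[φ4→R] = [12, 8]
r6 m[φ5→S] = [14, 20]
r6 m[φ5→R] = [10, 9]
r6 m[K→φ0] = [15, 18]
r6 m[K→φ3] = [15, 13]
r6 m[A→φ1] = [16, 16]
r6 m[A→φ4] = [15, 14]
r6 m[L→φ0] = [24, 25]
r6 m[L→φ1] = [26, 25]
r6 m[L→φ2] = [24, 24]
r6 m[S→φ2] = [14, 20]
r6 m[S→φ5] = [17, 13]
r6 m[R→φ3] = [22, 17]
r6 m[R→φ4] = [19, 19]
r6 m[R→φ5] = [21, 18]
r7 m[φ0→K] = [28, 26]
r7 m[φ0→L] = [19, 18]
r7 m[φ1→A] = [29, 28]
r7 m[φ1→L] = [18, 19]
r7 m[φ2→L] = [20, 18]
r7 m[φ2→S] = [28, 24]
r7 m[φ3→K] = [21, 24]
r7 m[φ3→R] = [18, 19]
r7 m[φ4→A] = [23, 23]
r7 m[φ4→R] = [19, 18]
r7 m[φ5→S] = [19, 25]
r7 m[φ5→R] = [19, 18]
r7 m[K→φ0] = [15, 18]
r7 m[K→φ3] = [15, 13]
r7 m[A→φ1] = [16, 16]
r7 m[A→φ4] = [15, 14]
r7 m[L→φ0] = [24, 25]
r7 m[L→φ1] = [26, 25]
r7 m[L→φ2] = [24, 24]
r7 m[S→φ2] = [14, 20]
r7 m[S→φ5] = [17, 13]
r7 m[R→φ3] = [22, 17]
r7 m[R→φ4] = [19, 19]
r7 m[R→φ5] = [21, 18]
r8 m[φ0→K] = [28, 26]
r8 m[φ0→L] = [19, 18]
r8 m[φ1→A] = [29, 28]
r8 m[φ1→L] = [18, 19]
r8 m[φ2→L] = [20, 18]
r8 m[φ2→S] = [28, 24]
r8 m[φ3→K] = [21, 24]
r8 m[φ3→R] = [18, 19]
r8 m[φ4→A] = [23, 23]
r8 m[φ4→R] = [19, 18]
r8 m[φ5→S] = [19, 25]
r8 m[φ5→R] = [19, 18]
r8 m[K→φ0] = [21, 24]
r8 m[K→φ3] = [28, 26]
r8 m[A→φ1] = [23, 23]
r8 m[A→φ4] = [29, 28]
r8 m[L→φ0] = [38, 37]
r8 m[L→φ1] = [39, 36]
r8 m[L→φ2] = [37, 37]
r8 m[S→φ2] = [19, 25]
r8 m[S→φ5] = [28, 24]
r8 m[R→φ3] = [38, 36]
r8 m[R→φ4] = [37, 37]
r8 m[R→φ5] = [37, 37]
r9 m[φ0→K] = [40, 38]
r9 m[φ0→L] = [25, 24]
r9 m[φ1→A] = [40, 39]
r9 m[φ1→L] = [25, 26]
r9 m[φ2→L] = [25, 23]
r9 m[φ2→S] = [41, 37]
r9 m[φ3→K] = [40, 43]
r9 m[φ3→R] = [31, 32]
r9 m[φ4→A] = [41, 41]
r9 m[φ4→R] = [33, 32]
r9 m[φ5→S] = [38, 43]
r9 m[φ5→R] = [30, 29]
r9 m[K→φ0] = [21, 24]
r9 m[K→φ3] = [28, 26]
r9 m[A→φ1] = [23, 23]
r9 m[A→φ4] = [29, 28]
r9 m[L→φ0] = [38, 37]
r9 m[L→φ1] = [39, 36]
r9 m[L→φ2] = [37, 37]
r9 m[S→φ2] = [19, 25]
r9 m[S→φ5] = [28, 24]
r9 m[R→φ3] = [38, 36]
r9 m[R→φ4] = [37, 37]
r9 m[R→φ5] = [37, 37]
no fixed point within 9 rounds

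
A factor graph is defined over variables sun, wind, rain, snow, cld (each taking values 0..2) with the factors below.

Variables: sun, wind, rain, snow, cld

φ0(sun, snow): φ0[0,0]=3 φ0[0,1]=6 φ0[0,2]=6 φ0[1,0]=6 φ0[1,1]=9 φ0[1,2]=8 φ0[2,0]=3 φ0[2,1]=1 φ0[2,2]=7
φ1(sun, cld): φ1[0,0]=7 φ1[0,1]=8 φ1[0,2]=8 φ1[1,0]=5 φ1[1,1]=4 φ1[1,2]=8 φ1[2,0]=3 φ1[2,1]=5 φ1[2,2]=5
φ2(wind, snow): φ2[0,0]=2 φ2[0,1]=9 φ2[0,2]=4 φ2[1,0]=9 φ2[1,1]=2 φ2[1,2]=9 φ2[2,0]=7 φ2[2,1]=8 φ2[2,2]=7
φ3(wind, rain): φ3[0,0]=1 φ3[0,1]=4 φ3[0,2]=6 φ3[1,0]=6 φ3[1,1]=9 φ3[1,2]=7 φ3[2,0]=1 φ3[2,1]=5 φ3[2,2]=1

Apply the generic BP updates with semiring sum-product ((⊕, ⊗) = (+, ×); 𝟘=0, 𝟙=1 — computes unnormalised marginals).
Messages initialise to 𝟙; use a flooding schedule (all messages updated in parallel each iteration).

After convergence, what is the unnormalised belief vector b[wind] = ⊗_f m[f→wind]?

b[wind] = [50776, 127226, 45199]

init: all messages = 𝟙 over 3 values
r1 m[φ0→sun] = [15, 23, 11]
r1 m[φ0→snow] = [12, 16, 21]
r1 m[φ1→sun] = [23, 17, 13]
r1 m[φ1→cld] = [15, 17, 21]
r1 m[φ2→wind] = [15, 20, 22]
r1 m[φ2→snow] = [18, 19, 20]
r1 m[φ3→wind] = [11, 22, 7]
r1 m[φ3→rain] = [8, 18, 14]
r1 m[sun→φ0] = [1, 1, 1]
r1 m[sun→φ1] = [1, 1, 1]
r1 m[wind→φ2] = [1, 1, 1]
r1 m[wind→φ3] = [1, 1, 1]
r1 m[rain→φ3] = [1, 1, 1]
r1 m[snow→φ0] = [1, 1, 1]
r1 m[snow→φ2] = [1, 1, 1]
r1 m[cld→φ1] = [1, 1, 1]
r2 m[φ0→sun] = [15, 23, 11]
r2 m[φ0→snow] = [12, 16, 21]
r2 m[φ1→sun] = [23, 17, 13]
r2 m[φ1→cld] = [15, 17, 21]
r2 m[φ2→wind] = [15, 20, 22]
r2 m[φ2→snow] = [18, 19, 20]
r2 m[φ3→wind] = [11, 22, 7]
r2 m[φ3→rain] = [8, 18, 14]
r2 m[sun→φ0] = [23, 17, 13]
r2 m[sun→φ1] = [15, 23, 11]
r2 m[wind→φ2] = [11, 22, 7]
r2 m[wind→φ3] = [15, 20, 22]
r2 m[rain→φ3] = [1, 1, 1]
r2 m[snow→φ0] = [18, 19, 20]
r2 m[snow→φ2] = [12, 16, 21]
r2 m[cld→φ1] = [1, 1, 1]
r3 m[φ0→sun] = [288, 439, 213]
r3 m[φ0→snow] = [210, 304, 365]
r3 m[φ1→sun] = [23, 17, 13]
r3 m[φ1→cld] = [253, 267, 359]
r3 m[φ2→wind] = [252, 329, 359]
r3 m[φ2→snow] = [269, 199, 291]
r3 m[φ3→wind] = [11, 22, 7]
r3 m[φ3→rain] = [157, 350, 252]
r3 m[sun→φ0] = [23, 17, 13]
r3 m[sun→φ1] = [15, 23, 11]
r3 m[wind→φ2] = [11, 22, 7]
r3 m[wind→φ3] = [15, 20, 22]
r3 m[rain→φ3] = [1, 1, 1]
r3 m[snow→φ0] = [18, 19, 20]
r3 m[snow→φ2] = [12, 16, 21]
r3 m[cld→φ1] = [1, 1, 1]
r4 m[φ0→sun] = [288, 439, 213]
r4 m[φ0→snow] = [210, 304, 365]
r4 m[φ1→sun] = [23, 17, 13]
r4 m[φ1→cld] = [253, 267, 359]
r4 m[φ2→wind] = [252, 329, 359]
r4 m[φ2→snow] = [269, 199, 291]
r4 m[φ3→wind] = [11, 22, 7]
r4 m[φ3→rain] = [157, 350, 252]
r4 m[sun→φ0] = [23, 17, 13]
r4 m[sun→φ1] = [288, 439, 213]
r4 m[wind→φ2] = [11, 22, 7]
r4 m[wind→φ3] = [252, 329, 359]
r4 m[rain→φ3] = [1, 1, 1]
r4 m[snow→φ0] = [269, 199, 291]
r4 m[snow→φ2] = [210, 304, 365]
r4 m[cld→φ1] = [1, 1, 1]
r5 m[φ0→sun] = [3747, 5733, 3043]
r5 m[φ0→snow] = [210, 304, 365]
r5 m[φ1→sun] = [23, 17, 13]
r5 m[φ1→cld] = [4850, 5125, 6881]
r5 m[φ2→wind] = [4616, 5783, 6457]
r5 m[φ2→snow] = [269, 199, 291]
r5 m[φ3→wind] = [11, 22, 7]
r5 m[φ3→rain] = [2585, 5764, 4174]
r5 m[sun→φ0] = [23, 17, 13]
r5 m[sun→φ1] = [288, 439, 213]
r5 m[wind→φ2] = [11, 22, 7]
r5 m[wind→φ3] = [252, 329, 359]
r5 m[rain→φ3] = [1, 1, 1]
r5 m[snow→φ0] = [269, 199, 291]
r5 m[snow→φ2] = [210, 304, 365]
r5 m[cld→φ1] = [1, 1, 1]
r6 m[φ0→sun] = [3747, 5733, 3043]
r6 m[φ0→snow] = [210, 304, 365]
r6 m[φ1→sun] = [23, 17, 13]
r6 m[φ1→cld] = [4850, 5125, 6881]
r6 m[φ2→wind] = [4616, 5783, 6457]
r6 m[φ2→snow] = [269, 199, 291]
r6 m[φ3→wind] = [11, 22, 7]
r6 m[φ3→rain] = [2585, 5764, 4174]
r6 m[sun→φ0] = [23, 17, 13]
r6 m[sun→φ1] = [3747, 5733, 3043]
r6 m[wind→φ2] = [11, 22, 7]
r6 m[wind→φ3] = [4616, 5783, 6457]
r6 m[rain→φ3] = [1, 1, 1]
r6 m[snow→φ0] = [269, 199, 291]
r6 m[snow→φ2] = [210, 304, 365]
r6 m[cld→φ1] = [1, 1, 1]
r7 m[φ0→sun] = [3747, 5733, 3043]
r7 m[φ0→snow] = [210, 304, 365]
r7 m[φ1→sun] = [23, 17, 13]
r7 m[φ1→cld] = [64023, 68123, 91055]
r7 m[φ2→wind] = [4616, 5783, 6457]
r7 m[φ2→snow] = [269, 199, 291]
r7 m[φ3→wind] = [11, 22, 7]
r7 m[φ3→rain] = [45771, 102796, 74634]
r7 m[sun→φ0] = [23, 17, 13]
r7 m[sun→φ1] = [3747, 5733, 3043]
r7 m[wind→φ2] = [11, 22, 7]
r7 m[wind→φ3] = [4616, 5783, 6457]
r7 m[rain→φ3] = [1, 1, 1]
r7 m[snow→φ0] = [269, 199, 291]
r7 m[snow→φ2] = [210, 304, 365]
r7 m[cld→φ1] = [1, 1, 1]
r8 m[φ0→sun] = [3747, 5733, 3043]
r8 m[φ0→snow] = [210, 304, 365]
r8 m[φ1→sun] = [23, 17, 13]
r8 m[φ1→cld] = [64023, 68123, 91055]
r8 m[φ2→wind] = [4616, 5783, 6457]
r8 m[φ2→snow] = [269, 199, 291]
r8 m[φ3→wind] = [11, 22, 7]
r8 m[φ3→rain] = [45771, 102796, 74634]
r8 m[sun→φ0] = [23, 17, 13]
r8 m[sun→φ1] = [3747, 5733, 3043]
r8 m[wind→φ2] = [11, 22, 7]
r8 m[wind→φ3] = [4616, 5783, 6457]
r8 m[rain→φ3] = [1, 1, 1]
r8 m[snow→φ0] = [269, 199, 291]
r8 m[snow→φ2] = [210, 304, 365]
r8 m[cld→φ1] = [1, 1, 1]
fixed point reached at round 8
b[wind] = ⊗ incoming = [50776, 127226, 45199]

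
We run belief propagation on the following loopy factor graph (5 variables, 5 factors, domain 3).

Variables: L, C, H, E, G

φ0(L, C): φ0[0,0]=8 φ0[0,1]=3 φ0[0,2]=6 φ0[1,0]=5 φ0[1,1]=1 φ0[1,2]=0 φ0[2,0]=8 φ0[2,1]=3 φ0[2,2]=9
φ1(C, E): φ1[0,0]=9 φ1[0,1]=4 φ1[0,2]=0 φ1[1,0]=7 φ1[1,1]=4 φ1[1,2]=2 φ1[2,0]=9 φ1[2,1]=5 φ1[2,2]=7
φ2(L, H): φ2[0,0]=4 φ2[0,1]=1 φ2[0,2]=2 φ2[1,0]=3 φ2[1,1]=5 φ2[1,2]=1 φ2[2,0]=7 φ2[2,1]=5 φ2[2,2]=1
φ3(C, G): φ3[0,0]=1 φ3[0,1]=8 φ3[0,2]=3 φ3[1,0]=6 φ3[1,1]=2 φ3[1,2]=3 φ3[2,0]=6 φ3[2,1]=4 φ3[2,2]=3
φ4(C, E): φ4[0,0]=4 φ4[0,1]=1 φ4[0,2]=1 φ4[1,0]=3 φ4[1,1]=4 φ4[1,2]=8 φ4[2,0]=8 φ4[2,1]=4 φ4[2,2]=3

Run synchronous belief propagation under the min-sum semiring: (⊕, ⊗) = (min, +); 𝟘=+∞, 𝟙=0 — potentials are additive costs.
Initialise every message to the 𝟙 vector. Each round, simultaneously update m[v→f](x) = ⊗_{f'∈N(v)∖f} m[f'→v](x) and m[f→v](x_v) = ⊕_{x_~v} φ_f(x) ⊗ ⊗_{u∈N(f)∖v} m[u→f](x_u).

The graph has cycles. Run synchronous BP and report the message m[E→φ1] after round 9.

init: all messages = 𝟙 over 3 values
r1 m[φ0→L] = [3, 0, 3]
r1 m[φ0→C] = [5, 1, 0]
r1 m[φ1→C] = [0, 2, 5]
r1 m[φ1→E] = [7, 4, 0]
r1 m[φ2→L] = [1, 1, 1]
r1 m[φ2→H] = [3, 1, 1]
r1 m[φ3→C] = [1, 2, 3]
r1 m[φ3→G] = [1, 2, 3]
r1 m[φ4→C] = [1, 3, 3]
r1 m[φ4→E] = [3, 1, 1]
r1 m[L→φ0] = [0, 0, 0]
r1 m[L→φ2] = [0, 0, 0]
r1 m[C→φ0] = [0, 0, 0]
r1 m[C→φ1] = [0, 0, 0]
r1 m[C→φ3] = [0, 0, 0]
r1 m[C→φ4] = [0, 0, 0]
r1 m[H→φ2] = [0, 0, 0]
r1 m[E→φ1] = [0, 0, 0]
r1 m[E→φ4] = [0, 0, 0]
r1 m[G→φ3] = [0, 0, 0]
r2 m[φ0→L] = [3, 0, 3]
r2 m[φ0→C] = [5, 1, 0]
r2 m[φ1→C] = [0, 2, 5]
r2 m[φ1→E] = [7, 4, 0]
r2 m[φ2→L] = [1, 1, 1]
r2 m[φ2→H] = [3, 1, 1]
r2 m[φ3→C] = [1, 2, 3]
r2 m[φ3→G] = [1, 2, 3]
r2 m[φ4→C] = [1, 3, 3]
r2 m[φ4→E] = [3, 1, 1]
r2 m[L→φ0] = [1, 1, 1]
r2 m[L→φ2] = [3, 0, 3]
r2 m[C→φ0] = [2, 7, 11]
r2 m[C→φ1] = [7, 6, 6]
r2 m[C→φ3] = [6, 6, 8]
r2 m[C→φ4] = [6, 5, 8]
r2 m[H→φ2] = [0, 0, 0]
r2 m[E→φ1] = [3, 1, 1]
r2 m[E→φ4] = [7, 4, 0]
r2 m[G→φ3] = [0, 0, 0]
r3 m[φ0→L] = [10, 7, 10]
r3 m[φ0→C] = [6, 2, 1]
r3 m[φ1→C] = [1, 3, 6]
r3 m[φ1→E] = [13, 10, 7]
r3 m[φ2→L] = [1, 1, 1]
r3 m[φ2→H] = [3, 4, 1]
r3 m[φ3→C] = [1, 2, 3]
r3 m[φ3→G] = [7, 8, 9]
r3 m[φ4→C] = [1, 8, 3]
r3 m[φ4→E] = [8, 7, 7]
r3 m[L→φ0] = [1, 1, 1]
r3 m[L→φ2] = [3, 0, 3]
r3 m[C→φ0] = [2, 7, 11]
r3 m[C→φ1] = [7, 6, 6]
r3 m[C→φ3] = [6, 6, 8]
r3 m[C→φ4] = [6, 5, 8]
r3 m[H→φ2] = [0, 0, 0]
r3 m[E→φ1] = [3, 1, 1]
r3 m[E→φ4] = [7, 4, 0]
r3 m[G→φ3] = [0, 0, 0]
r4 m[φ0→L] = [10, 7, 10]
r4 m[φ0→C] = [6, 2, 1]
r4 m[φ1→C] = [1, 3, 6]
r4 m[φ1→E] = [13, 10, 7]
r4 m[φ2→L] = [1, 1, 1]
r4 m[φ2→H] = [3, 4, 1]
r4 m[φ3→C] = [1, 2, 3]
r4 m[φ3→G] = [7, 8, 9]
r4 m[φ4→C] = [1, 8, 3]
r4 m[φ4→E] = [8, 7, 7]
r4 m[L→φ0] = [1, 1, 1]
r4 m[L→φ2] = [10, 7, 10]
r4 m[C→φ0] = [3, 13, 12]
r4 m[C→φ1] = [8, 12, 7]
r4 m[C→φ3] = [8, 13, 10]
r4 m[C→φ4] = [8, 7, 10]
r4 m[H→φ2] = [0, 0, 0]
r4 m[E→φ1] = [8, 7, 7]
r4 m[E→φ4] = [13, 10, 7]
r4 m[G→φ3] = [0, 0, 0]
r5 m[φ0→L] = [11, 8, 11]
r5 m[φ0→C] = [6, 2, 1]
r5 m[φ1→C] = [7, 9, 12]
r5 m[φ1→E] = [16, 12, 8]
r5 m[φ2→L] = [1, 1, 1]
r5 m[φ2→H] = [10, 11, 8]
r5 m[φ3→C] = [1, 2, 3]
r5 m[φ3→G] = [9, 14, 11]
r5 m[φ4→C] = [8, 14, 10]
r5 m[φ4→E] = [10, 9, 9]
r5 m[L→φ0] = [1, 1, 1]
r5 m[L→φ2] = [10, 7, 10]
r5 m[C→φ0] = [3, 13, 12]
r5 m[C→φ1] = [8, 12, 7]
r5 m[C→φ3] = [8, 13, 10]
r5 m[C→φ4] = [8, 7, 10]
r5 m[H→φ2] = [0, 0, 0]
r5 m[E→φ1] = [8, 7, 7]
r5 m[E→φ4] = [13, 10, 7]
r5 m[G→φ3] = [0, 0, 0]
r6 m[φ0→L] = [11, 8, 11]
r6 m[φ0→C] = [6, 2, 1]
r6 m[φ1→C] = [7, 9, 12]
r6 m[φ1→E] = [16, 12, 8]
r6 m[φ2→L] = [1, 1, 1]
r6 m[φ2→H] = [10, 11, 8]
r6 m[φ3→C] = [1, 2, 3]
r6 m[φ3→G] = [9, 14, 11]
r6 m[φ4→C] = [8, 14, 10]
r6 m[φ4→E] = [10, 9, 9]
r6 m[L→φ0] = [1, 1, 1]
r6 m[L→φ2] = [11, 8, 11]
r6 m[C→φ0] = [16, 25, 25]
r6 m[C→φ1] = [15, 18, 14]
r6 m[C→φ3] = [21, 25, 23]
r6 m[C→φ4] = [14, 13, 16]
r6 m[H→φ2] = [0, 0, 0]
r6 m[E→φ1] = [10, 9, 9]
r6 m[E→φ4] = [16, 12, 8]
r6 m[G→φ3] = [0, 0, 0]
r7 m[φ0→L] = [24, 21, 24]
r7 m[φ0→C] = [6, 2, 1]
r7 m[φ1→C] = [9, 11, 14]
r7 m[φ1→E] = [23, 19, 15]
r7 m[φ2→L] = [1, 1, 1]
r7 m[φ2→H] = [11, 12, 9]
r7 m[φ3→C] = [1, 2, 3]
r7 m[φ3→G] = [22, 27, 24]
r7 m[φ4→C] = [9, 16, 11]
r7 m[φ4→E] = [16, 15, 15]
r7 m[L→φ0] = [1, 1, 1]
r7 m[L→φ2] = [11, 8, 11]
r7 m[C→φ0] = [16, 25, 25]
r7 m[C→φ1] = [15, 18, 14]
r7 m[C→φ3] = [21, 25, 23]
r7 m[C→φ4] = [14, 13, 16]
r7 m[H→φ2] = [0, 0, 0]
r7 m[E→φ1] = [10, 9, 9]
r7 m[E→φ4] = [16, 12, 8]
r7 m[G→φ3] = [0, 0, 0]
r8 m[φ0→L] = [24, 21, 24]
r8 m[φ0→C] = [6, 2, 1]
r8 m[φ1→C] = [9, 11, 14]
r8 m[φ1→E] = [23, 19, 15]
r8 m[φ2→L] = [1, 1, 1]
r8 m[φ2→H] = [11, 12, 9]
r8 m[φ3→C] = [1, 2, 3]
r8 m[φ3→G] = [22, 27, 24]
r8 m[φ4→C] = [9, 16, 11]
r8 m[φ4→E] = [16, 15, 15]
r8 m[L→φ0] = [1, 1, 1]
r8 m[L→φ2] = [24, 21, 24]
r8 m[C→φ0] = [19, 29, 28]
r8 m[C→φ1] = [16, 20, 15]
r8 m[C→φ3] = [24, 29, 26]
r8 m[C→φ4] = [16, 15, 18]
r8 m[H→φ2] = [0, 0, 0]
r8 m[E→φ1] = [16, 15, 15]
r8 m[E→φ4] = [23, 19, 15]
r8 m[G→φ3] = [0, 0, 0]
r9 m[φ0→L] = [27, 24, 27]
r9 m[φ0→C] = [6, 2, 1]
r9 m[φ1→C] = [15, 17, 20]
r9 m[φ1→E] = [24, 20, 16]
r9 m[φ2→L] = [1, 1, 1]
r9 m[φ2→H] = [24, 25, 22]
r9 m[φ3→C] = [1, 2, 3]
r9 m[φ3→G] = [25, 30, 27]
r9 m[φ4→C] = [16, 23, 18]
r9 m[φ4→E] = [18, 17, 17]
r9 m[L→φ0] = [1, 1, 1]
r9 m[L→φ2] = [24, 21, 24]
r9 m[C→φ0] = [19, 29, 28]
r9 m[C→φ1] = [16, 20, 15]
r9 m[C→φ3] = [24, 29, 26]
r9 m[C→φ4] = [16, 15, 18]
r9 m[H→φ2] = [0, 0, 0]
r9 m[E→φ1] = [16, 15, 15]
r9 m[E→φ4] = [23, 19, 15]
r9 m[G→φ3] = [0, 0, 0]

message @ round 9 = [16, 15, 15]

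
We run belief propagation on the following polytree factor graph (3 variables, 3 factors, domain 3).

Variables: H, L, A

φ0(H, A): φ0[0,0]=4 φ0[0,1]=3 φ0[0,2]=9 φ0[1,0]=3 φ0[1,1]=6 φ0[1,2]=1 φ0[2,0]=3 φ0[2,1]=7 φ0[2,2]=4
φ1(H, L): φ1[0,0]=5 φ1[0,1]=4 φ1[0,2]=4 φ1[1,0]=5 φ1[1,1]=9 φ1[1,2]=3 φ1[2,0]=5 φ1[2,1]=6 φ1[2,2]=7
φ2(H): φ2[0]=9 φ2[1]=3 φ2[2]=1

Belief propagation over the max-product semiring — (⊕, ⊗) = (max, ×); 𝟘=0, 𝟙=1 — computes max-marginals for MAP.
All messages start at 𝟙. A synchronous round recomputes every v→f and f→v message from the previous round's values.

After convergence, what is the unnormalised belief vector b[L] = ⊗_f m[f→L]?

b[L] = [405, 324, 324]

init: all messages = 𝟙 over 3 values
r1 m[φ0→H] = [9, 6, 7]
r1 m[φ0→A] = [4, 7, 9]
r1 m[φ1→H] = [5, 9, 7]
r1 m[φ1→L] = [5, 9, 7]
r1 m[φ2→H] = [9, 3, 1]
r1 m[H→φ0] = [1, 1, 1]
r1 m[H→φ1] = [1, 1, 1]
r1 m[H→φ2] = [1, 1, 1]
r1 m[L→φ1] = [1, 1, 1]
r1 m[A→φ0] = [1, 1, 1]
r2 m[φ0→H] = [9, 6, 7]
r2 m[φ0→A] = [4, 7, 9]
r2 m[φ1→H] = [5, 9, 7]
r2 m[φ1→L] = [5, 9, 7]
r2 m[φ2→H] = [9, 3, 1]
r2 m[H→φ0] = [45, 27, 7]
r2 m[H→φ1] = [81, 18, 7]
r2 m[H→φ2] = [45, 54, 49]
r2 m[L→φ1] = [1, 1, 1]
r2 m[A→φ0] = [1, 1, 1]
r3 m[φ0→H] = [9, 6, 7]
r3 m[φ0→A] = [180, 162, 405]
r3 m[φ1→H] = [5, 9, 7]
r3 m[φ1→L] = [405, 324, 324]
r3 m[φ2→H] = [9, 3, 1]
r3 m[H→φ0] = [45, 27, 7]
r3 m[H→φ1] = [81, 18, 7]
r3 m[H→φ2] = [45, 54, 49]
r3 m[L→φ1] = [1, 1, 1]
r3 m[A→φ0] = [1, 1, 1]
r4 m[φ0→H] = [9, 6, 7]
r4 m[φ0→A] = [180, 162, 405]
r4 m[φ1→H] = [5, 9, 7]
r4 m[φ1→L] = [405, 324, 324]
r4 m[φ2→H] = [9, 3, 1]
r4 m[H→φ0] = [45, 27, 7]
r4 m[H→φ1] = [81, 18, 7]
r4 m[H→φ2] = [45, 54, 49]
r4 m[L→φ1] = [1, 1, 1]
r4 m[A→φ0] = [1, 1, 1]
fixed point reached at round 4
b[L] = ⊗ incoming = [405, 324, 324]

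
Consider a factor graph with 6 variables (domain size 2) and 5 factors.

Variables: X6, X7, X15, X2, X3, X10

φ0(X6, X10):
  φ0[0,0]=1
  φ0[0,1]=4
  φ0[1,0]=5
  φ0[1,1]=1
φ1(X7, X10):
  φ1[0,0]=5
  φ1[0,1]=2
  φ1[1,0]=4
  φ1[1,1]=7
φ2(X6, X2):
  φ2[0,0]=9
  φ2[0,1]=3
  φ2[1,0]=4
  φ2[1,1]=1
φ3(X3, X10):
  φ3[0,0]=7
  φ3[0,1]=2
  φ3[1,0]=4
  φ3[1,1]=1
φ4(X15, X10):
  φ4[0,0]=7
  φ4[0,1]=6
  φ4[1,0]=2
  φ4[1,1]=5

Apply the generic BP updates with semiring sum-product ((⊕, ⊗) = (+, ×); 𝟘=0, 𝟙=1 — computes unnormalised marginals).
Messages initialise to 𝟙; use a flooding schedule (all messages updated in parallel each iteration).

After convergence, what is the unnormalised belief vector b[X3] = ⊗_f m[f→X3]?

b[X3] = [31473, 17235]

init: all messages = 𝟙 over 2 values
r1 m[φ0→X6] = [5, 6]
r1 m[φ0→X10] = [6, 5]
r1 m[φ1→X7] = [7, 11]
r1 m[φ1→X10] = [9, 9]
r1 m[φ2→X6] = [12, 5]
r1 m[φ2→X2] = [13, 4]
r1 m[φ3→X3] = [9, 5]
r1 m[φ3→X10] = [11, 3]
r1 m[φ4→X15] = [13, 7]
r1 m[φ4→X10] = [9, 11]
r1 m[X6→φ0] = [1, 1]
r1 m[X6→φ2] = [1, 1]
r1 m[X7→φ1] = [1, 1]
r1 m[X15→φ4] = [1, 1]
r1 m[X2→φ2] = [1, 1]
r1 m[X3→φ3] = [1, 1]
r1 m[X10→φ0] = [1, 1]
r1 m[X10→φ1] = [1, 1]
r1 m[X10→φ3] = [1, 1]
r1 m[X10→φ4] = [1, 1]
r2 m[φ0→X6] = [5, 6]
r2 m[φ0→X10] = [6, 5]
r2 m[φ1→X7] = [7, 11]
r2 m[φ1→X10] = [9, 9]
r2 m[φ2→X6] = [12, 5]
r2 m[φ2→X2] = [13, 4]
r2 m[φ3→X3] = [9, 5]
r2 m[φ3→X10] = [11, 3]
r2 m[φ4→X15] = [13, 7]
r2 m[φ4→X10] = [9, 11]
r2 m[X6→φ0] = [12, 5]
r2 m[X6→φ2] = [5, 6]
r2 m[X7→φ1] = [1, 1]
r2 m[X15→φ4] = [1, 1]
r2 m[X2→φ2] = [1, 1]
r2 m[X3→φ3] = [1, 1]
r2 m[X10→φ0] = [891, 297]
r2 m[X10→φ1] = [594, 165]
r2 m[X10→φ3] = [486, 495]
r2 m[X10→φ4] = [594, 135]
r3 m[φ0→X6] = [2079, 4752]
r3 m[φ0→X10] = [37, 53]
r3 m[φ1→X7] = [3300, 3531]
r3 m[φ1→X10] = [9, 9]
r3 m[φ2→X6] = [12, 5]
r3 m[φ2→X2] = [69, 21]
r3 m[φ3→X3] = [4392, 2439]
r3 m[φ3→X10] = [11, 3]
r3 m[φ4→X15] = [4968, 1863]
r3 m[φ4→X10] = [9, 11]
r3 m[X6→φ0] = [12, 5]
r3 m[X6→φ2] = [5, 6]
r3 m[X7→φ1] = [1, 1]
r3 m[X15→φ4] = [1, 1]
r3 m[X2→φ2] = [1, 1]
r3 m[X3→φ3] = [1, 1]
r3 m[X10→φ0] = [891, 297]
r3 m[X10→φ1] = [594, 165]
r3 m[X10→φ3] = [486, 495]
r3 m[X10→φ4] = [594, 135]
r4 m[φ0→X6] = [2079, 4752]
r4 m[φ0→X10] = [37, 53]
r4 m[φ1→X7] = [3300, 3531]
r4 m[φ1→X10] = [9, 9]
r4 m[φ2→X6] = [12, 5]
r4 m[φ2→X2] = [69, 21]
r4 m[φ3→X3] = [4392, 2439]
r4 m[φ3→X10] = [11, 3]
r4 m[φ4→X15] = [4968, 1863]
r4 m[φ4→X10] = [9, 11]
r4 m[X6→φ0] = [12, 5]
r4 m[X6→φ2] = [2079, 4752]
r4 m[X7→φ1] = [1, 1]
r4 m[X15→φ4] = [1, 1]
r4 m[X2→φ2] = [1, 1]
r4 m[X3→φ3] = [1, 1]
r4 m[X10→φ0] = [891, 297]
r4 m[X10→φ1] = [3663, 1749]
r4 m[X10→φ3] = [2997, 5247]
r4 m[X10→φ4] = [3663, 1431]
r5 m[φ0→X6] = [2079, 4752]
r5 m[φ0→X10] = [37, 53]
r5 m[φ1→X7] = [21813, 26895]
r5 m[φ1→X10] = [9, 9]
r5 m[φ2→X6] = [12, 5]
r5 m[φ2→X2] = [37719, 10989]
r5 m[φ3→X3] = [31473, 17235]
r5 m[φ3→X10] = [11, 3]
r5 m[φ4→X15] = [34227, 14481]
r5 m[φ4→X10] = [9, 11]
r5 m[X6→φ0] = [12, 5]
r5 m[X6→φ2] = [2079, 4752]
r5 m[X7→φ1] = [1, 1]
r5 m[X15→φ4] = [1, 1]
r5 m[X2→φ2] = [1, 1]
r5 m[X3→φ3] = [1, 1]
r5 m[X10→φ0] = [891, 297]
r5 m[X10→φ1] = [3663, 1749]
r5 m[X10→φ3] = [2997, 5247]
r5 m[X10→φ4] = [3663, 1431]
r6 m[φ0→X6] = [2079, 4752]
r6 m[φ0→X10] = [37, 53]
r6 m[φ1→X7] = [21813, 26895]
r6 m[φ1→X10] = [9, 9]
r6 m[φ2→X6] = [12, 5]
r6 m[φ2→X2] = [37719, 10989]
r6 m[φ3→X3] = [31473, 17235]
r6 m[φ3→X10] = [11, 3]
r6 m[φ4→X15] = [34227, 14481]
r6 m[φ4→X10] = [9, 11]
r6 m[X6→φ0] = [12, 5]
r6 m[X6→φ2] = [2079, 4752]
r6 m[X7→φ1] = [1, 1]
r6 m[X15→φ4] = [1, 1]
r6 m[X2→φ2] = [1, 1]
r6 m[X3→φ3] = [1, 1]
r6 m[X10→φ0] = [891, 297]
r6 m[X10→φ1] = [3663, 1749]
r6 m[X10→φ3] = [2997, 5247]
r6 m[X10→φ4] = [3663, 1431]
fixed point reached at round 6
b[X3] = ⊗ incoming = [31473, 17235]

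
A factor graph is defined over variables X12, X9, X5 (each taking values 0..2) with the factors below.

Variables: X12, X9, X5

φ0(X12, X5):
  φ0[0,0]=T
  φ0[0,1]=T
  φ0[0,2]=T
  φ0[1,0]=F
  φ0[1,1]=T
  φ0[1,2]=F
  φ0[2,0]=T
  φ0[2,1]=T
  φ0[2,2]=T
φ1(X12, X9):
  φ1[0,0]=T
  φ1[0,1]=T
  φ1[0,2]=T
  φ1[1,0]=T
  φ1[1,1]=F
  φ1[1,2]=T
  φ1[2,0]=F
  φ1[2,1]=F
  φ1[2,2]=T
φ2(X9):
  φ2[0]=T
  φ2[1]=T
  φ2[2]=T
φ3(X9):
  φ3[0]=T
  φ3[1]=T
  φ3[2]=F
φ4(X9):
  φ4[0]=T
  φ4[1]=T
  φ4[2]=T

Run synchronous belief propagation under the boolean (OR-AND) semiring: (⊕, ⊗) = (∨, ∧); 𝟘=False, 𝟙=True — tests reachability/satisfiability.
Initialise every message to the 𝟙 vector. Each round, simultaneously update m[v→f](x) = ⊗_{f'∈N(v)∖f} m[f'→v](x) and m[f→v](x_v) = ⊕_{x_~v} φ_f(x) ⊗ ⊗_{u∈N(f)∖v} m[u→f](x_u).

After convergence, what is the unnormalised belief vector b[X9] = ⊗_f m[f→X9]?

init: all messages = 𝟙 over 3 values
r1 m[φ0→X12] = [T, T, T]
r1 m[φ0→X5] = [T, T, T]
r1 m[φ1→X12] = [T, T, T]
r1 m[φ1→X9] = [T, T, T]
r1 m[φ2→X9] = [T, T, T]
r1 m[φ3→X9] = [T, T, F]
r1 m[φ4→X9] = [T, T, T]
r1 m[X12→φ0] = [T, T, T]
r1 m[X12→φ1] = [T, T, T]
r1 m[X9→φ1] = [T, T, T]
r1 m[X9→φ2] = [T, T, T]
r1 m[X9→φ3] = [T, T, T]
r1 m[X9→φ4] = [T, T, T]
r1 m[X5→φ0] = [T, T, T]
r2 m[φ0→X12] = [T, T, T]
r2 m[φ0→X5] = [T, T, T]
r2 m[φ1→X12] = [T, T, T]
r2 m[φ1→X9] = [T, T, T]
r2 m[φ2→X9] = [T, T, T]
r2 m[φ3→X9] = [T, T, F]
r2 m[φ4→X9] = [T, T, T]
r2 m[X12→φ0] = [T, T, T]
r2 m[X12→φ1] = [T, T, T]
r2 m[X9→φ1] = [T, T, F]
r2 m[X9→φ2] = [T, T, F]
r2 m[X9→φ3] = [T, T, T]
r2 m[X9→φ4] = [T, T, F]
r2 m[X5→φ0] = [T, T, T]
r3 m[φ0→X12] = [T, T, T]
r3 m[φ0→X5] = [T, T, T]
r3 m[φ1→X12] = [T, T, F]
r3 m[φ1→X9] = [T, T, T]
r3 m[φ2→X9] = [T, T, T]
r3 m[φ3→X9] = [T, T, F]
r3 m[φ4→X9] = [T, T, T]
r3 m[X12→φ0] = [T, T, T]
r3 m[X12→φ1] = [T, T, T]
r3 m[X9→φ1] = [T, T, F]
r3 m[X9→φ2] = [T, T, F]
r3 m[X9→φ3] = [T, T, T]
r3 m[X9→φ4] = [T, T, F]
r3 m[X5→φ0] = [T, T, T]
r4 m[φ0→X12] = [T, T, T]
r4 m[φ0→X5] = [T, T, T]
r4 m[φ1→X12] = [T, T, F]
r4 m[φ1→X9] = [T, T, T]
r4 m[φ2→X9] = [T, T, T]
r4 m[φ3→X9] = [T, T, F]
r4 m[φ4→X9] = [T, T, T]
r4 m[X12→φ0] = [T, T, F]
r4 m[X12→φ1] = [T, T, T]
r4 m[X9→φ1] = [T, T, F]
r4 m[X9→φ2] = [T, T, F]
r4 m[X9→φ3] = [T, T, T]
r4 m[X9→φ4] = [T, T, F]
r4 m[X5→φ0] = [T, T, T]
r5 m[φ0→X12] = [T, T, T]
r5 m[φ0→X5] = [T, T, T]
r5 m[φ1→X12] = [T, T, F]
r5 m[φ1→X9] = [T, T, T]
r5 m[φ2→X9] = [T, T, T]
r5 m[φ3→X9] = [T, T, F]
r5 m[φ4→X9] = [T, T, T]
r5 m[X12→φ0] = [T, T, F]
r5 m[X12→φ1] = [T, T, T]
r5 m[X9→φ1] = [T, T, F]
r5 m[X9→φ2] = [T, T, F]
r5 m[X9→φ3] = [T, T, T]
r5 m[X9→φ4] = [T, T, F]
r5 m[X5→φ0] = [T, T, T]
fixed point reached at round 5
b[X9] = ⊗ incoming = [T, T, F]

b[X9] = [T, T, F]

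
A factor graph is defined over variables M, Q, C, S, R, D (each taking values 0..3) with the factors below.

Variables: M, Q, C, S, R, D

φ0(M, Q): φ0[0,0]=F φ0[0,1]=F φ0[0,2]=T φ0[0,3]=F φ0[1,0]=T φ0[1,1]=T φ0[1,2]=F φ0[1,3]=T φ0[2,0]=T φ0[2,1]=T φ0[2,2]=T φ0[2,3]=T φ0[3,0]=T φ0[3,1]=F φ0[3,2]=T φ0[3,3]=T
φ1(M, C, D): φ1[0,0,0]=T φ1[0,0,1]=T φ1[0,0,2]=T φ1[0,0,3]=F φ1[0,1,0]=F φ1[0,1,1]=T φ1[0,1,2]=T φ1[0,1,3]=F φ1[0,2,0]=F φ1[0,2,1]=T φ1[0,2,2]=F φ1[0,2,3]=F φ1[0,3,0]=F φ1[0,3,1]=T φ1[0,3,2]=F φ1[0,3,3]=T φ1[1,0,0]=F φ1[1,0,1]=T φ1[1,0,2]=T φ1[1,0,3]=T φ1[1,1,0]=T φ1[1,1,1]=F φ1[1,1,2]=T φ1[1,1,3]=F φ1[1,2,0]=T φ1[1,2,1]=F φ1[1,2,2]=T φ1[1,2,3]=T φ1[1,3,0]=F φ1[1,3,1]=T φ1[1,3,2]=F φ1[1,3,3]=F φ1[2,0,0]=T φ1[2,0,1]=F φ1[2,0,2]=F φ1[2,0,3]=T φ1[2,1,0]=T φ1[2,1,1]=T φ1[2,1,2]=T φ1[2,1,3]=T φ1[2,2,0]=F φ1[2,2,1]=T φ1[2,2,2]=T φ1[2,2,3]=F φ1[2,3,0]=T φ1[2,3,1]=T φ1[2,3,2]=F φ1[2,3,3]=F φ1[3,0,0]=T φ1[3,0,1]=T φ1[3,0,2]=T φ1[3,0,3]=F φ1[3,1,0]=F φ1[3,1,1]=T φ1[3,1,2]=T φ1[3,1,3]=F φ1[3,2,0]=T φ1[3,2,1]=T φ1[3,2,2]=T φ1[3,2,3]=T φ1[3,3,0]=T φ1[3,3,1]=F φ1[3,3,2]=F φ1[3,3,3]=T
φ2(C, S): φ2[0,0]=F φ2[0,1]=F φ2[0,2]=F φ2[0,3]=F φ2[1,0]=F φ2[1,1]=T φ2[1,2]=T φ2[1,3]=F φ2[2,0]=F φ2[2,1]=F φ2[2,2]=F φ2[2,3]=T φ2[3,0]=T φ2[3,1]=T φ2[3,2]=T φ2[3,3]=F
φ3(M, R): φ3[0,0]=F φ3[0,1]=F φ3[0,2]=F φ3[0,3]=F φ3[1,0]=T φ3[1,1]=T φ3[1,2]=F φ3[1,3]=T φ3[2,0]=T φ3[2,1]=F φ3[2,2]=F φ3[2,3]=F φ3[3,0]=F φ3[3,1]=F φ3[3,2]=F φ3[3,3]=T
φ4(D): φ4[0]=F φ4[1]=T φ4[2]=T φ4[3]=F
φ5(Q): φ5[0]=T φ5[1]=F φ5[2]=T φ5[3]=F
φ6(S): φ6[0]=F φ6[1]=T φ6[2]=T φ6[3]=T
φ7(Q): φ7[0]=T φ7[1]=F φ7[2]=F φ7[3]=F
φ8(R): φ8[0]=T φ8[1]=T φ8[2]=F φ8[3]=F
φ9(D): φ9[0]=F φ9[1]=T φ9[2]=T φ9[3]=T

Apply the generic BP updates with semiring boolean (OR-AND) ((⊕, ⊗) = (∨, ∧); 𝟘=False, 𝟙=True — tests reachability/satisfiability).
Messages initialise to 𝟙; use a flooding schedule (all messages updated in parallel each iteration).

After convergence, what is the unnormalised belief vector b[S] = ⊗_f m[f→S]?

b[S] = [F, T, T, T]

init: all messages = 𝟙 over 4 values
r1 m[φ0→M] = [T, T, T, T]
r1 m[φ0→Q] = [T, T, T, T]
r1 m[φ1→M] = [T, T, T, T]
r1 m[φ1→C] = [T, T, T, T]
r1 m[φ1→D] = [T, T, T, T]
r1 m[φ2→C] = [F, T, T, T]
r1 m[φ2→S] = [T, T, T, T]
r1 m[φ3→M] = [F, T, T, T]
r1 m[φ3→R] = [T, T, F, T]
r1 m[φ4→D] = [F, T, T, F]
r1 m[φ5→Q] = [T, F, T, F]
r1 m[φ6→S] = [F, T, T, T]
r1 m[φ7→Q] = [T, F, F, F]
r1 m[φ8→R] = [T, T, F, F]
r1 m[φ9→D] = [F, T, T, T]
r1 m[M→φ0] = [T, T, T, T]
r1 m[M→φ1] = [T, T, T, T]
r1 m[M→φ3] = [T, T, T, T]
r1 m[Q→φ0] = [T, T, T, T]
r1 m[Q→φ5] = [T, T, T, T]
r1 m[Q→φ7] = [T, T, T, T]
r1 m[C→φ1] = [T, T, T, T]
r1 m[C→φ2] = [T, T, T, T]
r1 m[S→φ2] = [T, T, T, T]
r1 m[S→φ6] = [T, T, T, T]
r1 m[R→φ3] = [T, T, T, T]
r1 m[R→φ8] = [T, T, T, T]
r1 m[D→φ1] = [T, T, T, T]
r1 m[D→φ4] = [T, T, T, T]
r1 m[D→φ9] = [T, T, T, T]
r2 m[φ0→M] = [T, T, T, T]
r2 m[φ0→Q] = [T, T, T, T]
r2 m[φ1→M] = [T, T, T, T]
r2 m[φ1→C] = [T, T, T, T]
r2 m[φ1→D] = [T, T, T, T]
r2 m[φ2→C] = [F, T, T, T]
r2 m[φ2→S] = [T, T, T, T]
r2 m[φ3→M] = [F, T, T, T]
r2 m[φ3→R] = [T, T, F, T]
r2 m[φ4→D] = [F, T, T, F]
r2 m[φ5→Q] = [T, F, T, F]
r2 m[φ6→S] = [F, T, T, T]
r2 m[φ7→Q] = [T, F, F, F]
r2 m[φ8→R] = [T, T, F, F]
r2 m[φ9→D] = [F, T, T, T]
r2 m[M→φ0] = [F, T, T, T]
r2 m[M→φ1] = [F, T, T, T]
r2 m[M→φ3] = [T, T, T, T]
r2 m[Q→φ0] = [T, F, F, F]
r2 m[Q→φ5] = [T, F, F, F]
r2 m[Q→φ7] = [T, F, T, F]
r2 m[C→φ1] = [F, T, T, T]
r2 m[C→φ2] = [T, T, T, T]
r2 m[S→φ2] = [F, T, T, T]
r2 m[S→φ6] = [T, T, T, T]
r2 m[R→φ3] = [T, T, F, F]
r2 m[R→φ8] = [T, T, F, T]
r2 m[D→φ1] = [F, T, T, F]
r2 m[D→φ4] = [F, T, T, T]
r2 m[D→φ9] = [F, T, T, F]
r3 m[φ0→M] = [F, T, T, T]
r3 m[φ0→Q] = [T, T, T, T]
r3 m[φ1→M] = [T, T, T, T]
r3 m[φ1→C] = [T, T, T, T]
r3 m[φ1→D] = [T, T, T, T]
r3 m[φ2→C] = [F, T, T, T]
r3 m[φ2→S] = [T, T, T, T]
r3 m[φ3→M] = [F, T, T, F]
r3 m[φ3→R] = [T, T, F, T]
r3 m[φ4→D] = [F, T, T, F]
r3 m[φ5→Q] = [T, F, T, F]
r3 m[φ6→S] = [F, T, T, T]
r3 m[φ7→Q] = [T, F, F, F]
r3 m[φ8→R] = [T, T, F, F]
r3 m[φ9→D] = [F, T, T, T]
r3 m[M→φ0] = [F, T, T, T]
r3 m[M→φ1] = [F, T, T, T]
r3 m[M→φ3] = [T, T, T, T]
r3 m[Q→φ0] = [T, F, F, F]
r3 m[Q→φ5] = [T, F, F, F]
r3 m[Q→φ7] = [T, F, T, F]
r3 m[C→φ1] = [F, T, T, T]
r3 m[C→φ2] = [T, T, T, T]
r3 m[S→φ2] = [F, T, T, T]
r3 m[S→φ6] = [T, T, T, T]
r3 m[R→φ3] = [T, T, F, F]
r3 m[R→φ8] = [T, T, F, T]
r3 m[D→φ1] = [F, T, T, F]
r3 m[D→φ4] = [F, T, T, T]
r3 m[D→φ9] = [F, T, T, F]
r4 m[φ0→M] = [F, T, T, T]
r4 m[φ0→Q] = [T, T, T, T]
r4 m[φ1→M] = [T, T, T, T]
r4 m[φ1→C] = [T, T, T, T]
r4 m[φ1→D] = [T, T, T, T]
r4 m[φ2→C] = [F, T, T, T]
r4 m[φ2→S] = [T, T, T, T]
r4 m[φ3→M] = [F, T, T, F]
r4 m[φ3→R] = [T, T, F, T]
r4 m[φ4→D] = [F, T, T, F]
r4 m[φ5→Q] = [T, F, T, F]
r4 m[φ6→S] = [F, T, T, T]
r4 m[φ7→Q] = [T, F, F, F]
r4 m[φ8→R] = [T, T, F, F]
r4 m[φ9→D] = [F, T, T, T]
r4 m[M→φ0] = [F, T, T, F]
r4 m[M→φ1] = [F, T, T, F]
r4 m[M→φ3] = [F, T, T, T]
r4 m[Q→φ0] = [T, F, F, F]
r4 m[Q→φ5] = [T, F, F, F]
r4 m[Q→φ7] = [T, F, T, F]
r4 m[C→φ1] = [F, T, T, T]
r4 m[C→φ2] = [T, T, T, T]
r4 m[S→φ2] = [F, T, T, T]
r4 m[S→φ6] = [T, T, T, T]
r4 m[R→φ3] = [T, T, F, F]
r4 m[R→φ8] = [T, T, F, T]
r4 m[D→φ1] = [F, T, T, F]
r4 m[D→φ4] = [F, T, T, T]
r4 m[D→φ9] = [F, T, T, F]
r5 m[φ0→M] = [F, T, T, T]
r5 m[φ0→Q] = [T, T, T, T]
r5 m[φ1→M] = [T, T, T, T]
r5 m[φ1→C] = [T, T, T, T]
r5 m[φ1→D] = [T, T, T, T]
r5 m[φ2→C] = [F, T, T, T]
r5 m[φ2→S] = [T, T, T, T]
r5 m[φ3→M] = [F, T, T, F]
r5 m[φ3→R] = [T, T, F, T]
r5 m[φ4→D] = [F, T, T, F]
r5 m[φ5→Q] = [T, F, T, F]
r5 m[φ6→S] = [F, T, T, T]
r5 m[φ7→Q] = [T, F, F, F]
r5 m[φ8→R] = [T, T, F, F]
r5 m[φ9→D] = [F, T, T, T]
r5 m[M→φ0] = [F, T, T, F]
r5 m[M→φ1] = [F, T, T, F]
r5 m[M→φ3] = [F, T, T, T]
r5 m[Q→φ0] = [T, F, F, F]
r5 m[Q→φ5] = [T, F, F, F]
r5 m[Q→φ7] = [T, F, T, F]
r5 m[C→φ1] = [F, T, T, T]
r5 m[C→φ2] = [T, T, T, T]
r5 m[S→φ2] = [F, T, T, T]
r5 m[S→φ6] = [T, T, T, T]
r5 m[R→φ3] = [T, T, F, F]
r5 m[R→φ8] = [T, T, F, T]
r5 m[D→φ1] = [F, T, T, F]
r5 m[D→φ4] = [F, T, T, T]
r5 m[D→φ9] = [F, T, T, F]
fixed point reached at round 5
b[S] = ⊗ incoming = [F, T, T, T]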